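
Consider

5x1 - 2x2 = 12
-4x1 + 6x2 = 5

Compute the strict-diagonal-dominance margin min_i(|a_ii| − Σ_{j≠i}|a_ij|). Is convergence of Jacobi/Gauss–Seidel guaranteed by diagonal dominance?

row 1: |5| − (2) = 3
row 2: |6| − (4) = 2
minimum over rows = 2 → strictly diagonally dominant (convergence guaranteed)

2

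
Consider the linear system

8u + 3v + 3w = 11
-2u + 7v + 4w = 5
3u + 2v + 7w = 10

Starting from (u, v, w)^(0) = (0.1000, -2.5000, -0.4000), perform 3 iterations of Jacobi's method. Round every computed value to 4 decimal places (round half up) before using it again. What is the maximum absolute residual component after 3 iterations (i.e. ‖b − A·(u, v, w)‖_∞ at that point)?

Iteration 1:
  u = (11 - (3)·-2.5000 - (3)·-0.4000) / (8) = 2.4625
  v = (5 - (-2)·0.1000 - (4)·-0.4000) / (7) = 0.9714
  w = (10 - (3)·0.1000 - (2)·-2.5000) / (7) = 2.1000
Iteration 2:
  u = (11 - (3)·0.9714 - (3)·2.1000) / (8) = 0.2232
  v = (5 - (-2)·2.4625 - (4)·2.1000) / (7) = 0.2179
  w = (10 - (3)·2.4625 - (2)·0.9714) / (7) = 0.0957
Iteration 3:
  u = (11 - (3)·0.2179 - (3)·0.0957) / (8) = 1.2574
  v = (5 - (-2)·0.2232 - (4)·0.0957) / (7) = 0.7234
  w = (10 - (3)·0.2232 - (2)·0.2179) / (7) = 1.2707
Residual b − A·x = (-5.0415, -2.6318, -4.1139); ∞-norm = 5.0415

5.0415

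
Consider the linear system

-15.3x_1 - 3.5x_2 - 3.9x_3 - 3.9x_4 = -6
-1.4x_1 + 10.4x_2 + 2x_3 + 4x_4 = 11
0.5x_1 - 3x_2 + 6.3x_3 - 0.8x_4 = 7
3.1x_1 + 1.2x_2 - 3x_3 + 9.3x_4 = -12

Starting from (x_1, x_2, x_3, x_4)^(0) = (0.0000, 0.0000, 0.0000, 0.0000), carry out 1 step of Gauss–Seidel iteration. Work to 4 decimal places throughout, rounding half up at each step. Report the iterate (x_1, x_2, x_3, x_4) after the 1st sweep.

(0.3922, 1.1105, 1.6088, -1.0454)

Iteration 1:
  x_1 = (-6 - (-3.5)·0.0000 - (-3.9)·0.0000 - (-3.9)·0.0000) / (-15.3) = 0.3922
  x_2 = (11 - (-1.4)·0.3922 - (2)·0.0000 - (4)·0.0000) / (10.4) = 1.1105
  x_3 = (7 - (0.5)·0.3922 - (-3)·1.1105 - (-0.8)·0.0000) / (6.3) = 1.6088
  x_4 = (-12 - (3.1)·0.3922 - (1.2)·1.1105 - (-3)·1.6088) / (9.3) = -1.0454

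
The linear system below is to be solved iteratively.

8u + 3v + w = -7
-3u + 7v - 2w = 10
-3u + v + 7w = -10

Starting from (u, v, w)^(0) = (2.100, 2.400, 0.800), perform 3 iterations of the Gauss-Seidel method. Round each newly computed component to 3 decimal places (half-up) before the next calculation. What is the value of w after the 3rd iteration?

Iteration 1:
  u = (-7 - (3)·2.400 - (1)·0.800) / (8) = -1.875
  v = (10 - (-3)·-1.875 - (-2)·0.800) / (7) = 0.854
  w = (-10 - (-3)·-1.875 - (1)·0.854) / (7) = -2.354
Iteration 2:
  u = (-7 - (3)·0.854 - (1)·-2.354) / (8) = -0.901
  v = (10 - (-3)·-0.901 - (-2)·-2.354) / (7) = 0.370
  w = (-10 - (-3)·-0.901 - (1)·0.370) / (7) = -1.868
Iteration 3:
  u = (-7 - (3)·0.370 - (1)·-1.868) / (8) = -0.780
  v = (10 - (-3)·-0.780 - (-2)·-1.868) / (7) = 0.561
  w = (-10 - (-3)·-0.780 - (1)·0.561) / (7) = -1.843

-1.843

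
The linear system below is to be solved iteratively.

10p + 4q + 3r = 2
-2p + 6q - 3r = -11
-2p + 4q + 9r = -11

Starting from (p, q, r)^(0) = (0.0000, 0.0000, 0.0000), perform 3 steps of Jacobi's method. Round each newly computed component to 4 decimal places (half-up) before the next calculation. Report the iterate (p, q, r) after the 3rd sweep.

Iteration 1:
  p = (2 - (4)·0.0000 - (3)·0.0000) / (10) = 0.2000
  q = (-11 - (-2)·0.0000 - (-3)·0.0000) / (6) = -1.8333
  r = (-11 - (-2)·0.0000 - (4)·0.0000) / (9) = -1.2222
Iteration 2:
  p = (2 - (4)·-1.8333 - (3)·-1.2222) / (10) = 1.3000
  q = (-11 - (-2)·0.2000 - (-3)·-1.2222) / (6) = -2.3778
  r = (-11 - (-2)·0.2000 - (4)·-1.8333) / (9) = -0.3630
Iteration 3:
  p = (2 - (4)·-2.3778 - (3)·-0.3630) / (10) = 1.2600
  q = (-11 - (-2)·1.3000 - (-3)·-0.3630) / (6) = -1.5815
  r = (-11 - (-2)·1.3000 - (4)·-2.3778) / (9) = 0.1235

(1.2600, -1.5815, 0.1235)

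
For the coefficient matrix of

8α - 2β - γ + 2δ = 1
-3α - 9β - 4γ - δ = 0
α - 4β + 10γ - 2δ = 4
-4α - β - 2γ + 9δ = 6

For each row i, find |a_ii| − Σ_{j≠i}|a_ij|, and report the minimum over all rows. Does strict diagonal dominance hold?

1

row 1: |8| − (2+1+2) = 3
row 2: |-9| − (3+4+1) = 1
row 3: |10| − (1+4+2) = 3
row 4: |9| − (4+1+2) = 2
minimum over rows = 1 → strictly diagonally dominant (convergence guaranteed)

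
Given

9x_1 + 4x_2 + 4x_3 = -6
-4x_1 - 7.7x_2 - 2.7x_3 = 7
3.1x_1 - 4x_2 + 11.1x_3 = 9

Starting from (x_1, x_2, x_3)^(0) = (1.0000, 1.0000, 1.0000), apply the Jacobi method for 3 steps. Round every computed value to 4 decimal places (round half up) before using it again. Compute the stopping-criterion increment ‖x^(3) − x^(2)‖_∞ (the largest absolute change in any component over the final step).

0.5658

Iteration 1:
  x_1 = (-6 - (4)·1.0000 - (4)·1.0000) / (9) = -1.5556
  x_2 = (7 - (-4)·1.0000 - (-2.7)·1.0000) / (-7.7) = -1.7792
  x_3 = (9 - (3.1)·1.0000 - (-4)·1.0000) / (11.1) = 0.8919
Iteration 2:
  x_1 = (-6 - (4)·-1.7792 - (4)·0.8919) / (9) = -0.2723
  x_2 = (7 - (-4)·-1.5556 - (-2.7)·0.8919) / (-7.7) = -0.4137
  x_3 = (9 - (3.1)·-1.5556 - (-4)·-1.7792) / (11.1) = 0.6041
Iteration 3:
  x_1 = (-6 - (4)·-0.4137 - (4)·0.6041) / (9) = -0.7513
  x_2 = (7 - (-4)·-0.2723 - (-2.7)·0.6041) / (-7.7) = -0.9795
  x_3 = (9 - (3.1)·-0.2723 - (-4)·-0.4137) / (11.1) = 0.7378
Change: (-0.4790, -0.5658, 0.1337) → max |·| = 0.5658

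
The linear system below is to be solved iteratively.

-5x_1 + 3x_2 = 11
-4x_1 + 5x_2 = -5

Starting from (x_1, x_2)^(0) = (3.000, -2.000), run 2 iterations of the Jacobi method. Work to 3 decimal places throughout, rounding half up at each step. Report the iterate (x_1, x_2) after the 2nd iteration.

Iteration 1:
  x_1 = (11 - (3)·-2.000) / (-5) = -3.400
  x_2 = (-5 - (-4)·3.000) / (5) = 1.400
Iteration 2:
  x_1 = (11 - (3)·1.400) / (-5) = -1.360
  x_2 = (-5 - (-4)·-3.400) / (5) = -3.720

(-1.360, -3.720)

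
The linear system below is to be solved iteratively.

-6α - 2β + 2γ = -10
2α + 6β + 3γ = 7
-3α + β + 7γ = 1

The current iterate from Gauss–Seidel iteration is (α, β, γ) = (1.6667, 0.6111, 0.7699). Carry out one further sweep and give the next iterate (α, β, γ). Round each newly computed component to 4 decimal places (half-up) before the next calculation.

(1.7196, 0.2085, 0.8500)

One sweep:
  α = (-10 - (-2)·0.6111 - (2)·0.7699) / (-6) = 1.7196
  β = (7 - (2)·1.7196 - (3)·0.7699) / (6) = 0.2085
  γ = (1 - (-3)·1.7196 - (1)·0.2085) / (7) = 0.8500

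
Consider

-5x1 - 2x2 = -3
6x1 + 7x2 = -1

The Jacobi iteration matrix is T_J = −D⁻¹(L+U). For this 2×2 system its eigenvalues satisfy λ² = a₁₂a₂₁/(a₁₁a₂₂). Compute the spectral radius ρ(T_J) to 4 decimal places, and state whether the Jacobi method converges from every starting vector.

a₁₂a₂₁/(a₁₁a₂₂) = (-2)·(6) / ((-5)·(7)) = 0.342857
ρ = √|0.342857| = √0.342857 = 0.5855
ρ < 1, so Jacobi converges

0.5855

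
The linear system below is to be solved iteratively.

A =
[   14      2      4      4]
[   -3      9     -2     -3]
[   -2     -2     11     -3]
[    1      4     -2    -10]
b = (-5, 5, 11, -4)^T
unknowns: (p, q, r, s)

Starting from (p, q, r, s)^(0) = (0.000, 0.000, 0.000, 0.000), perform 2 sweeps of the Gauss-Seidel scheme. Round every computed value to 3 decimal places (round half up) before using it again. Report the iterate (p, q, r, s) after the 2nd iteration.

(-0.806, 0.624, 1.059, 0.357)

Iteration 1:
  p = (-5 - (2)·0.000 - (4)·0.000 - (4)·0.000) / (14) = -0.357
  q = (5 - (-3)·-0.357 - (-2)·0.000 - (-3)·0.000) / (9) = 0.437
  r = (11 - (-2)·-0.357 - (-2)·0.437 - (-3)·0.000) / (11) = 1.015
  s = (-4 - (1)·-0.357 - (4)·0.437 - (-2)·1.015) / (-10) = 0.336
Iteration 2:
  p = (-5 - (2)·0.437 - (4)·1.015 - (4)·0.336) / (14) = -0.806
  q = (5 - (-3)·-0.806 - (-2)·1.015 - (-3)·0.336) / (9) = 0.624
  r = (11 - (-2)·-0.806 - (-2)·0.624 - (-3)·0.336) / (11) = 1.059
  s = (-4 - (1)·-0.806 - (4)·0.624 - (-2)·1.059) / (-10) = 0.357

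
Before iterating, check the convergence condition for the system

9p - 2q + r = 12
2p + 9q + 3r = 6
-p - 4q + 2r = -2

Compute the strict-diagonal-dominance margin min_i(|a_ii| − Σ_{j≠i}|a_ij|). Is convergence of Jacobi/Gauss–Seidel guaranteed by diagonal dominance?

row 1: |9| − (2+1) = 6
row 2: |9| − (2+3) = 4
row 3: |2| − (1+4) = -3
minimum over rows = -3 → not strictly diagonally dominant

-3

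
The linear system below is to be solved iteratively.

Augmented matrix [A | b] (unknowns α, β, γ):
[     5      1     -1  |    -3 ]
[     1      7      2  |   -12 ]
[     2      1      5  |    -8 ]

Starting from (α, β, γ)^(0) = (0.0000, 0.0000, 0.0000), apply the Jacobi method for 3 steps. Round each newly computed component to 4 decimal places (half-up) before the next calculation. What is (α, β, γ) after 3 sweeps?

(-0.5691, -1.3412, -1.1349)

Iteration 1:
  α = (-3 - (1)·0.0000 - (-1)·0.0000) / (5) = -0.6000
  β = (-12 - (1)·0.0000 - (2)·0.0000) / (7) = -1.7143
  γ = (-8 - (2)·0.0000 - (1)·0.0000) / (5) = -1.6000
Iteration 2:
  α = (-3 - (1)·-1.7143 - (-1)·-1.6000) / (5) = -0.5771
  β = (-12 - (1)·-0.6000 - (2)·-1.6000) / (7) = -1.1714
  γ = (-8 - (2)·-0.6000 - (1)·-1.7143) / (5) = -1.0171
Iteration 3:
  α = (-3 - (1)·-1.1714 - (-1)·-1.0171) / (5) = -0.5691
  β = (-12 - (1)·-0.5771 - (2)·-1.0171) / (7) = -1.3412
  γ = (-8 - (2)·-0.5771 - (1)·-1.1714) / (5) = -1.1349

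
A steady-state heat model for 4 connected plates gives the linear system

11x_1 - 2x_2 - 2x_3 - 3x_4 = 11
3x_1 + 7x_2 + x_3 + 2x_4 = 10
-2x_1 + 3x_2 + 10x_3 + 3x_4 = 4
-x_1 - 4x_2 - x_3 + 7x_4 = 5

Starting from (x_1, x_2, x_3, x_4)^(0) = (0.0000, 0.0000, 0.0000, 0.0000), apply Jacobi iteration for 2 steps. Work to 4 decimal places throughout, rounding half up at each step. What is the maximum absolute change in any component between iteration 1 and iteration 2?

1.0163

Iteration 1:
  x_1 = (11 - (-2)·0.0000 - (-2)·0.0000 - (-3)·0.0000) / (11) = 1.0000
  x_2 = (10 - (3)·0.0000 - (1)·0.0000 - (2)·0.0000) / (7) = 1.4286
  x_3 = (4 - (-2)·0.0000 - (3)·0.0000 - (3)·0.0000) / (10) = 0.4000
  x_4 = (5 - (-1)·0.0000 - (-4)·0.0000 - (-1)·0.0000) / (7) = 0.7143
Iteration 2:
  x_1 = (11 - (-2)·1.4286 - (-2)·0.4000 - (-3)·0.7143) / (11) = 1.5273
  x_2 = (10 - (3)·1.0000 - (1)·0.4000 - (2)·0.7143) / (7) = 0.7388
  x_3 = (4 - (-2)·1.0000 - (3)·1.4286 - (3)·0.7143) / (10) = -0.0429
  x_4 = (5 - (-1)·1.0000 - (-4)·1.4286 - (-1)·0.4000) / (7) = 1.7306
Change: (0.5273, -0.6898, -0.4429, 1.0163) → max |·| = 1.0163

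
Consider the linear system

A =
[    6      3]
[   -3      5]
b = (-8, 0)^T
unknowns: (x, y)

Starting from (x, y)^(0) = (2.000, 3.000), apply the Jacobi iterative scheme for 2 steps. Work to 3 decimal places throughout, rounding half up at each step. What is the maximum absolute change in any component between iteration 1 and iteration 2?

Iteration 1:
  x = (-8 - (3)·3.000) / (6) = -2.833
  y = (0 - (-3)·2.000) / (5) = 1.200
Iteration 2:
  x = (-8 - (3)·1.200) / (6) = -1.933
  y = (0 - (-3)·-2.833) / (5) = -1.700
Change: (0.900, -2.900) → max |·| = 2.900

2.900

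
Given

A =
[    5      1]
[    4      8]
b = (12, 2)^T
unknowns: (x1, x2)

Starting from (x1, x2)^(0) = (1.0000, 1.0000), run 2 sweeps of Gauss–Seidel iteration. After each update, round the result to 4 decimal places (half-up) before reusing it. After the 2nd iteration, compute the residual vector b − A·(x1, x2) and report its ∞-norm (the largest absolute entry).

Iteration 1:
  x1 = (12 - (1)·1.0000) / (5) = 2.2000
  x2 = (2 - (4)·2.2000) / (8) = -0.8500
Iteration 2:
  x1 = (12 - (1)·-0.8500) / (5) = 2.5700
  x2 = (2 - (4)·2.5700) / (8) = -1.0350
Residual b − A·x = (0.1850, 0.0000); ∞-norm = 0.1850

0.1850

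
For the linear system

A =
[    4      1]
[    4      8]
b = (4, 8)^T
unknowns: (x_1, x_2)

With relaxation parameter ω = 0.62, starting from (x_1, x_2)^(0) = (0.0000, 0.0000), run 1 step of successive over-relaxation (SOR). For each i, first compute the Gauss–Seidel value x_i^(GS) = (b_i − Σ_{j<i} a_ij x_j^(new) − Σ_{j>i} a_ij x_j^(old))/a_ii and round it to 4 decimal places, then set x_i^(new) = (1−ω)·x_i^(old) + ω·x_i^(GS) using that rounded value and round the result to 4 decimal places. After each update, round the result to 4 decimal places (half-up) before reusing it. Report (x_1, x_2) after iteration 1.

Iteration 1:
  x_1: GS value = (4 - (1)·0.0000) / (4) = 1.0000;  x_1 ← (1−ω)·0.0000 + ω·1.0000 = 0.6200
  x_2: GS value = (8 - (4)·0.6200) / (8) = 0.6900;  x_2 ← (1−ω)·0.0000 + ω·0.6900 = 0.4278

(0.6200, 0.4278)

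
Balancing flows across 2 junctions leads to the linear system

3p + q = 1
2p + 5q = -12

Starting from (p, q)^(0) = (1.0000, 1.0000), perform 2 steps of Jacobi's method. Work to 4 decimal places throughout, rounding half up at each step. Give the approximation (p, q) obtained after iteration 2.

(1.2667, -2.4000)

Iteration 1:
  p = (1 - (1)·1.0000) / (3) = 0.0000
  q = (-12 - (2)·1.0000) / (5) = -2.8000
Iteration 2:
  p = (1 - (1)·-2.8000) / (3) = 1.2667
  q = (-12 - (2)·0.0000) / (5) = -2.4000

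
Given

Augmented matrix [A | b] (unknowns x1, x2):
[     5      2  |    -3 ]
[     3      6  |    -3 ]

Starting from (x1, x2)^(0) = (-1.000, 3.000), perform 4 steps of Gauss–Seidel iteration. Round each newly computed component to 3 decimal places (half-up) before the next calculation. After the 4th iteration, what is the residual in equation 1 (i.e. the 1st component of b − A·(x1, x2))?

Iteration 1:
  x1 = (-3 - (2)·3.000) / (5) = -1.800
  x2 = (-3 - (3)·-1.800) / (6) = 0.400
Iteration 2:
  x1 = (-3 - (2)·0.400) / (5) = -0.760
  x2 = (-3 - (3)·-0.760) / (6) = -0.120
Iteration 3:
  x1 = (-3 - (2)·-0.120) / (5) = -0.552
  x2 = (-3 - (3)·-0.552) / (6) = -0.224
Iteration 4:
  x1 = (-3 - (2)·-0.224) / (5) = -0.510
  x2 = (-3 - (3)·-0.510) / (6) = -0.245
Residual b − A·x = (0.040, 0.000)

0.040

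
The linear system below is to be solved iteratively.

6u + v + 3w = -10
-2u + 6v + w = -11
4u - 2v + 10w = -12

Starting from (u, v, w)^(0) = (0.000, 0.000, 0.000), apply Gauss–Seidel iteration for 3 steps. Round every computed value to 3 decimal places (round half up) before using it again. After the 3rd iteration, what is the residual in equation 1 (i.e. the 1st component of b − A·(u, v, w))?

Iteration 1:
  u = (-10 - (1)·0.000 - (3)·0.000) / (6) = -1.667
  v = (-11 - (-2)·-1.667 - (1)·0.000) / (6) = -2.389
  w = (-12 - (4)·-1.667 - (-2)·-2.389) / (10) = -1.011
Iteration 2:
  u = (-10 - (1)·-2.389 - (3)·-1.011) / (6) = -0.763
  v = (-11 - (-2)·-0.763 - (1)·-1.011) / (6) = -1.919
  w = (-12 - (4)·-0.763 - (-2)·-1.919) / (10) = -1.279
Iteration 3:
  u = (-10 - (1)·-1.919 - (3)·-1.279) / (6) = -0.707
  v = (-11 - (-2)·-0.707 - (1)·-1.279) / (6) = -1.856
  w = (-12 - (4)·-0.707 - (-2)·-1.856) / (10) = -1.288
Residual b − A·x = (-0.038, 0.010, -0.004)

-0.038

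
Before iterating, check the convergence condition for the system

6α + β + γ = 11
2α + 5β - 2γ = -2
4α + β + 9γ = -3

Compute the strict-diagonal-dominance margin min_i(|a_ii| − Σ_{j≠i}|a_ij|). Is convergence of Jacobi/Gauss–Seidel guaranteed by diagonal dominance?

1

row 1: |6| − (1+1) = 4
row 2: |5| − (2+2) = 1
row 3: |9| − (4+1) = 4
minimum over rows = 1 → strictly diagonally dominant (convergence guaranteed)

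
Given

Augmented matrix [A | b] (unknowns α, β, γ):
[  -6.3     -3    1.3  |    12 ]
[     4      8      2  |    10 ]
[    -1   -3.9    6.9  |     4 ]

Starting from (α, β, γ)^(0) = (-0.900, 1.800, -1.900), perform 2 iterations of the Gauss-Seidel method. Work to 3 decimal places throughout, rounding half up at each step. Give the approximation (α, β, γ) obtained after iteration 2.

Iteration 1:
  α = (12 - (-3)·1.800 - (1.3)·-1.900) / (-6.3) = -3.154
  β = (10 - (4)·-3.154 - (2)·-1.900) / (8) = 3.302
  γ = (4 - (-1)·-3.154 - (-3.9)·3.302) / (6.9) = 1.989
Iteration 2:
  α = (12 - (-3)·3.302 - (1.3)·1.989) / (-6.3) = -3.067
  β = (10 - (4)·-3.067 - (2)·1.989) / (8) = 2.286
  γ = (4 - (-1)·-3.067 - (-3.9)·2.286) / (6.9) = 1.427

(-3.067, 2.286, 1.427)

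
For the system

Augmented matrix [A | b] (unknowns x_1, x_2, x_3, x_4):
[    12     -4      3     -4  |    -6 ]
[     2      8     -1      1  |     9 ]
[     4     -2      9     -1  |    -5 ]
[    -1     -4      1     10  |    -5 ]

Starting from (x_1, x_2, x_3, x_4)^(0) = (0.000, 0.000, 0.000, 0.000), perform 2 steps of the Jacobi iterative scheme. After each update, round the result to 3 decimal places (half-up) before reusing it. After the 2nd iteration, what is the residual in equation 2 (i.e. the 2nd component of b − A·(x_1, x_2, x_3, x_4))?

Iteration 1:
  x_1 = (-6 - (-4)·0.000 - (3)·0.000 - (-4)·0.000) / (12) = -0.500
  x_2 = (9 - (2)·0.000 - (-1)·0.000 - (1)·0.000) / (8) = 1.125
  x_3 = (-5 - (4)·0.000 - (-2)·0.000 - (-1)·0.000) / (9) = -0.556
  x_4 = (-5 - (-1)·0.000 - (-4)·0.000 - (1)·0.000) / (10) = -0.500
Iteration 2:
  x_1 = (-6 - (-4)·1.125 - (3)·-0.556 - (-4)·-0.500) / (12) = -0.153
  x_2 = (9 - (2)·-0.500 - (-1)·-0.556 - (1)·-0.500) / (8) = 1.243
  x_3 = (-5 - (4)·-0.500 - (-2)·1.125 - (-1)·-0.500) / (9) = -0.139
  x_4 = (-5 - (-1)·-0.500 - (-4)·1.125 - (1)·-0.556) / (10) = -0.044
Residual b − A·x = (1.049, -0.733, -0.695, 0.398)

-0.733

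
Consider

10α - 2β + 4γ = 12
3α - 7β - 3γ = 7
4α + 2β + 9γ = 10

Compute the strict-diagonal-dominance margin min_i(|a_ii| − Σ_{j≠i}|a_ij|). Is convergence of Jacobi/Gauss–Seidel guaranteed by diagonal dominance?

row 1: |10| − (2+4) = 4
row 2: |-7| − (3+3) = 1
row 3: |9| − (4+2) = 3
minimum over rows = 1 → strictly diagonally dominant (convergence guaranteed)

1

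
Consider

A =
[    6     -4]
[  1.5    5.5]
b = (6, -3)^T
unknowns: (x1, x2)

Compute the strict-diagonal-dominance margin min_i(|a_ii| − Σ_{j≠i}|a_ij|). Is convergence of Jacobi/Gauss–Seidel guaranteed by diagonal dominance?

2

row 1: |6| − (4) = 2
row 2: |5.5| − (1.5) = 4
minimum over rows = 2 → strictly diagonally dominant (convergence guaranteed)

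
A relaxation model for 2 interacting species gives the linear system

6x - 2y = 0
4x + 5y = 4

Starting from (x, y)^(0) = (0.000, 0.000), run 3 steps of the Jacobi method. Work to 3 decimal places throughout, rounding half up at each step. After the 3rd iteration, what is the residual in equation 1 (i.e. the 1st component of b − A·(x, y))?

-0.430

Iteration 1:
  x = (0 - (-2)·0.000) / (6) = 0.000
  y = (4 - (4)·0.000) / (5) = 0.800
Iteration 2:
  x = (0 - (-2)·0.800) / (6) = 0.267
  y = (4 - (4)·0.000) / (5) = 0.800
Iteration 3:
  x = (0 - (-2)·0.800) / (6) = 0.267
  y = (4 - (4)·0.267) / (5) = 0.586
Residual b − A·x = (-0.430, 0.002)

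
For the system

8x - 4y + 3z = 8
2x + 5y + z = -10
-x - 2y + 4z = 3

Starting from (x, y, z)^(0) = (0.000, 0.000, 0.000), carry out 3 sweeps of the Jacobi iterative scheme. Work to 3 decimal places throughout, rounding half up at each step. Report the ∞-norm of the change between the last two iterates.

Iteration 1:
  x = (8 - (-4)·0.000 - (3)·0.000) / (8) = 1.000
  y = (-10 - (2)·0.000 - (1)·0.000) / (5) = -2.000
  z = (3 - (-1)·0.000 - (-2)·0.000) / (4) = 0.750
Iteration 2:
  x = (8 - (-4)·-2.000 - (3)·0.750) / (8) = -0.281
  y = (-10 - (2)·1.000 - (1)·0.750) / (5) = -2.550
  z = (3 - (-1)·1.000 - (-2)·-2.000) / (4) = 0.000
Iteration 3:
  x = (8 - (-4)·-2.550 - (3)·0.000) / (8) = -0.275
  y = (-10 - (2)·-0.281 - (1)·0.000) / (5) = -1.888
  z = (3 - (-1)·-0.281 - (-2)·-2.550) / (4) = -0.595
Change: (0.006, 0.662, -0.595) → max |·| = 0.662

0.662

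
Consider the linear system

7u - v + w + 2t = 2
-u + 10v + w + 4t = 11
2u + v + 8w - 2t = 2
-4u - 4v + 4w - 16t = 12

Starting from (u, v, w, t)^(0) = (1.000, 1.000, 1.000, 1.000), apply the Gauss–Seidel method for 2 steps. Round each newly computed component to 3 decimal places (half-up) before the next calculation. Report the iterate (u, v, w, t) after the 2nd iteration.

(0.538, 1.429, -0.262, -1.307)

Iteration 1:
  u = (2 - (-1)·1.000 - (1)·1.000 - (2)·1.000) / (7) = 0.000
  v = (11 - (-1)·0.000 - (1)·1.000 - (4)·1.000) / (10) = 0.600
  w = (2 - (2)·0.000 - (1)·0.600 - (-2)·1.000) / (8) = 0.425
  t = (12 - (-4)·0.000 - (-4)·0.600 - (4)·0.425) / (-16) = -0.794
Iteration 2:
  u = (2 - (-1)·0.600 - (1)·0.425 - (2)·-0.794) / (7) = 0.538
  v = (11 - (-1)·0.538 - (1)·0.425 - (4)·-0.794) / (10) = 1.429
  w = (2 - (2)·0.538 - (1)·1.429 - (-2)·-0.794) / (8) = -0.262
  t = (12 - (-4)·0.538 - (-4)·1.429 - (4)·-0.262) / (-16) = -1.307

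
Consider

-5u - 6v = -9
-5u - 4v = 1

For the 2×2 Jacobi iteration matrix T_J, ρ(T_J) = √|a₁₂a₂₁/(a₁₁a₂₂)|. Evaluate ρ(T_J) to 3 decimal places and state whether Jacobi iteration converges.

a₁₂a₂₁/(a₁₁a₂₂) = (-6)·(-5) / ((-5)·(-4)) = 1.500000
ρ = √|1.500000| = √1.500000 = 1.225
ρ > 1, so Jacobi diverges

1.225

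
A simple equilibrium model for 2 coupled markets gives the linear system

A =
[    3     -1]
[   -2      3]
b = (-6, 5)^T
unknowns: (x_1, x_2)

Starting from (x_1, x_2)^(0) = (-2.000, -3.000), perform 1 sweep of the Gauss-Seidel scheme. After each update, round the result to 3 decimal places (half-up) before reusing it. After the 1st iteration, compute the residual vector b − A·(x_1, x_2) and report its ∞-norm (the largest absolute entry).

2.667

Iteration 1:
  x_1 = (-6 - (-1)·-3.000) / (3) = -3.000
  x_2 = (5 - (-2)·-3.000) / (3) = -0.333
Residual b − A·x = (2.667, -0.001); ∞-norm = 2.667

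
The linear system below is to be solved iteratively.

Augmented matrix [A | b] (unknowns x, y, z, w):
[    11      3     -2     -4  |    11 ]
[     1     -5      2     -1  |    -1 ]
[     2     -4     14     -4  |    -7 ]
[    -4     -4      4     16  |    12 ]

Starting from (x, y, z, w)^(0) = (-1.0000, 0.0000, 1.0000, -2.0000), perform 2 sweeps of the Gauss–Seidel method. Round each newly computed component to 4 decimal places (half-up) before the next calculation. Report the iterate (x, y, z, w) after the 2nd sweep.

(1.0407, -0.1902, -0.3194, 1.0425)

Iteration 1:
  x = (11 - (3)·0.0000 - (-2)·1.0000 - (-4)·-2.0000) / (11) = 0.4545
  y = (-1 - (1)·0.4545 - (2)·1.0000 - (-1)·-2.0000) / (-5) = 1.0909
  z = (-7 - (2)·0.4545 - (-4)·1.0909 - (-4)·-2.0000) / (14) = -0.8247
  w = (12 - (-4)·0.4545 - (-4)·1.0909 - (4)·-0.8247) / (16) = 1.3425
Iteration 2:
  x = (11 - (3)·1.0909 - (-2)·-0.8247 - (-4)·1.3425) / (11) = 1.0407
  y = (-1 - (1)·1.0407 - (2)·-0.8247 - (-1)·1.3425) / (-5) = -0.1902
  z = (-7 - (2)·1.0407 - (-4)·-0.1902 - (-4)·1.3425) / (14) = -0.3194
  w = (12 - (-4)·1.0407 - (-4)·-0.1902 - (4)·-0.3194) / (16) = 1.0425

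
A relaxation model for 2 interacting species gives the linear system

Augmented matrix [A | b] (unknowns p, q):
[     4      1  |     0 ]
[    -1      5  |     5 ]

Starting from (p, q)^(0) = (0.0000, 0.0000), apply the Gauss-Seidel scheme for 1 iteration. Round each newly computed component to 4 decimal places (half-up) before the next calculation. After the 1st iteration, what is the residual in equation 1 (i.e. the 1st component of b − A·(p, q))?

-1.0000

Iteration 1:
  p = (0 - (1)·0.0000) / (4) = 0.0000
  q = (5 - (-1)·0.0000) / (5) = 1.0000
Residual b − A·x = (-1.0000, 0.0000)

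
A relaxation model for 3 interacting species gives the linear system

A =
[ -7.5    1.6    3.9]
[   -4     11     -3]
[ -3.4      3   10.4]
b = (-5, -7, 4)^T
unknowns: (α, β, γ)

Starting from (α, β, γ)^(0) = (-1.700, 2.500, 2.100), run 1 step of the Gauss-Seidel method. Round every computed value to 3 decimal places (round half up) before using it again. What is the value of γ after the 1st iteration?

Iteration 1:
  α = (-5 - (1.6)·2.500 - (3.9)·2.100) / (-7.5) = 2.292
  β = (-7 - (-4)·2.292 - (-3)·2.100) / (11) = 0.770
  γ = (4 - (-3.4)·2.292 - (3)·0.770) / (10.4) = 0.912

0.912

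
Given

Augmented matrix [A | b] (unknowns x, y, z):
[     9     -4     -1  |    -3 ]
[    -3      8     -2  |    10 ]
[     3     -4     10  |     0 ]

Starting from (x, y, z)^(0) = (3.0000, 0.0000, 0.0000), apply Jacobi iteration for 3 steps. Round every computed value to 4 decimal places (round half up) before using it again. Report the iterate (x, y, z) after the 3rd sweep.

(0.1833, 1.7458, 0.1733)

Iteration 1:
  x = (-3 - (-4)·0.0000 - (-1)·0.0000) / (9) = -0.3333
  y = (10 - (-3)·3.0000 - (-2)·0.0000) / (8) = 2.3750
  z = (0 - (3)·3.0000 - (-4)·0.0000) / (10) = -0.9000
Iteration 2:
  x = (-3 - (-4)·2.3750 - (-1)·-0.9000) / (9) = 0.6222
  y = (10 - (-3)·-0.3333 - (-2)·-0.9000) / (8) = 0.9000
  z = (0 - (3)·-0.3333 - (-4)·2.3750) / (10) = 1.0500
Iteration 3:
  x = (-3 - (-4)·0.9000 - (-1)·1.0500) / (9) = 0.1833
  y = (10 - (-3)·0.6222 - (-2)·1.0500) / (8) = 1.7458
  z = (0 - (3)·0.6222 - (-4)·0.9000) / (10) = 0.1733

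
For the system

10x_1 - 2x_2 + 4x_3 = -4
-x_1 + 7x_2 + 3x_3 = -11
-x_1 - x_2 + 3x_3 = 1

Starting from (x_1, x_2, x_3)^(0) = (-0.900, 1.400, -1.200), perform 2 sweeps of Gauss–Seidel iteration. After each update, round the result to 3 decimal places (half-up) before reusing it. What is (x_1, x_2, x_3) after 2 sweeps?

Iteration 1:
  x_1 = (-4 - (-2)·1.400 - (4)·-1.200) / (10) = 0.360
  x_2 = (-11 - (-1)·0.360 - (3)·-1.200) / (7) = -1.006
  x_3 = (1 - (-1)·0.360 - (-1)·-1.006) / (3) = 0.118
Iteration 2:
  x_1 = (-4 - (-2)·-1.006 - (4)·0.118) / (10) = -0.648
  x_2 = (-11 - (-1)·-0.648 - (3)·0.118) / (7) = -1.715
  x_3 = (1 - (-1)·-0.648 - (-1)·-1.715) / (3) = -0.454

(-0.648, -1.715, -0.454)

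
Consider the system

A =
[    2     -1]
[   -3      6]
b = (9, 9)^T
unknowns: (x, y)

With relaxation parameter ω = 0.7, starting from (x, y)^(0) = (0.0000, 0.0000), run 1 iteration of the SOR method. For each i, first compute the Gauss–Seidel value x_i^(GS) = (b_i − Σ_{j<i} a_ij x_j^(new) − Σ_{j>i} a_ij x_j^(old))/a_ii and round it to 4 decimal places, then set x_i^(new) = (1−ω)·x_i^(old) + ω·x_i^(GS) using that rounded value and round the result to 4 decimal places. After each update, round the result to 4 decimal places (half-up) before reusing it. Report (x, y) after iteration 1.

Iteration 1:
  x: GS value = (9 - (-1)·0.0000) / (2) = 4.5000;  x ← (1−ω)·0.0000 + ω·4.5000 = 3.1500
  y: GS value = (9 - (-3)·3.1500) / (6) = 3.0750;  y ← (1−ω)·0.0000 + ω·3.0750 = 2.1525

(3.1500, 2.1525)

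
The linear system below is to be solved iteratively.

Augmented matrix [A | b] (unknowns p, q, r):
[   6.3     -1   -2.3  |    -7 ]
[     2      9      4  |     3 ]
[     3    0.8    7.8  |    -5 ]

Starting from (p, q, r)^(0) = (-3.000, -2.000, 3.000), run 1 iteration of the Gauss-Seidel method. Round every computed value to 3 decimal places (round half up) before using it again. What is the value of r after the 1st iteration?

Iteration 1:
  p = (-7 - (-1)·-2.000 - (-2.3)·3.000) / (6.3) = -0.333
  q = (3 - (2)·-0.333 - (4)·3.000) / (9) = -0.926
  r = (-5 - (3)·-0.333 - (0.8)·-0.926) / (7.8) = -0.418

-0.418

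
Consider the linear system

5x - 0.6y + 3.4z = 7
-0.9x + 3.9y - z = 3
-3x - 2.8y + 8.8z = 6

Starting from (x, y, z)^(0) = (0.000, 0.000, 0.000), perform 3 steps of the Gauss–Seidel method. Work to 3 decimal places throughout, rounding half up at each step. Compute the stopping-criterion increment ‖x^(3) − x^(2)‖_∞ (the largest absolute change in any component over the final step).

Iteration 1:
  x = (7 - (-0.6)·0.000 - (3.4)·0.000) / (5) = 1.400
  y = (3 - (-0.9)·1.400 - (-1)·0.000) / (3.9) = 1.092
  z = (6 - (-3)·1.400 - (-2.8)·1.092) / (8.8) = 1.507
Iteration 2:
  x = (7 - (-0.6)·1.092 - (3.4)·1.507) / (5) = 0.506
  y = (3 - (-0.9)·0.506 - (-1)·1.507) / (3.9) = 1.272
  z = (6 - (-3)·0.506 - (-2.8)·1.272) / (8.8) = 1.259
Iteration 3:
  x = (7 - (-0.6)·1.272 - (3.4)·1.259) / (5) = 0.697
  y = (3 - (-0.9)·0.697 - (-1)·1.259) / (3.9) = 1.253
  z = (6 - (-3)·0.697 - (-2.8)·1.253) / (8.8) = 1.318
Change: (0.191, -0.019, 0.059) → max |·| = 0.191

0.191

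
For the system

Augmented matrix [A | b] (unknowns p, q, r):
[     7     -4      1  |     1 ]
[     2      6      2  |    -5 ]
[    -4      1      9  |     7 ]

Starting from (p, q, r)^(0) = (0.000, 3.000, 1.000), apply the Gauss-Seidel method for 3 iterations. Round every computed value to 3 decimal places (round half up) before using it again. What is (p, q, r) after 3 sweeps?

(-0.512, -0.798, 0.639)

Iteration 1:
  p = (1 - (-4)·3.000 - (1)·1.000) / (7) = 1.714
  q = (-5 - (2)·1.714 - (2)·1.000) / (6) = -1.738
  r = (7 - (-4)·1.714 - (1)·-1.738) / (9) = 1.733
Iteration 2:
  p = (1 - (-4)·-1.738 - (1)·1.733) / (7) = -1.098
  q = (-5 - (2)·-1.098 - (2)·1.733) / (6) = -1.045
  r = (7 - (-4)·-1.098 - (1)·-1.045) / (9) = 0.406
Iteration 3:
  p = (1 - (-4)·-1.045 - (1)·0.406) / (7) = -0.512
  q = (-5 - (2)·-0.512 - (2)·0.406) / (6) = -0.798
  r = (7 - (-4)·-0.512 - (1)·-0.798) / (9) = 0.639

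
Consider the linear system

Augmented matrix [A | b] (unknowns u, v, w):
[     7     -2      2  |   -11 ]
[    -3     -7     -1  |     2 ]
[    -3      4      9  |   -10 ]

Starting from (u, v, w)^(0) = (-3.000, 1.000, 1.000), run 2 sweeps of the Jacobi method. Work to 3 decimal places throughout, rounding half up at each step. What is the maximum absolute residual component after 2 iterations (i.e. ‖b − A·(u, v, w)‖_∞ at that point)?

3.467

Iteration 1:
  u = (-11 - (-2)·1.000 - (2)·1.000) / (7) = -1.571
  v = (2 - (-3)·-3.000 - (-1)·1.000) / (-7) = 0.857
  w = (-10 - (-3)·-3.000 - (4)·1.000) / (9) = -2.556
Iteration 2:
  u = (-11 - (-2)·0.857 - (2)·-2.556) / (7) = -0.596
  v = (2 - (-3)·-1.571 - (-1)·-2.556) / (-7) = 0.753
  w = (-10 - (-3)·-1.571 - (4)·0.857) / (9) = -2.016
Residual b − A·x = (-1.290, 3.467, 3.344); ∞-norm = 3.467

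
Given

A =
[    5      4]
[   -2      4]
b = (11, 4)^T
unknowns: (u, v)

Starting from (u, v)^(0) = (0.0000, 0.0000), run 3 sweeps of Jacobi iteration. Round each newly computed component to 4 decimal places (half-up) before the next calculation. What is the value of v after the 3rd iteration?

1.7000

Iteration 1:
  u = (11 - (4)·0.0000) / (5) = 2.2000
  v = (4 - (-2)·0.0000) / (4) = 1.0000
Iteration 2:
  u = (11 - (4)·1.0000) / (5) = 1.4000
  v = (4 - (-2)·2.2000) / (4) = 2.1000
Iteration 3:
  u = (11 - (4)·2.1000) / (5) = 0.5200
  v = (4 - (-2)·1.4000) / (4) = 1.7000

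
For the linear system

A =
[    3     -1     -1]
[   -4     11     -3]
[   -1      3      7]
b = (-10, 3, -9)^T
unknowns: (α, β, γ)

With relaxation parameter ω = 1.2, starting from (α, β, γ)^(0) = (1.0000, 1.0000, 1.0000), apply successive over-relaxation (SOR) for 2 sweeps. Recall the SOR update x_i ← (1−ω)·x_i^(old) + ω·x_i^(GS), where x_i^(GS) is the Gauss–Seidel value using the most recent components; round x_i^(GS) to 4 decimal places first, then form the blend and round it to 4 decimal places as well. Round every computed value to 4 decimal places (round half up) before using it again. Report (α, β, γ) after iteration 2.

Iteration 1:
  α: GS value = (-10 - (-1)·1.0000 - (-1)·1.0000) / (3) = -2.6667;  α ← (1−ω)·1.0000 + ω·-2.6667 = -3.4000
  β: GS value = (3 - (-4)·-3.4000 - (-3)·1.0000) / (11) = -0.6909;  β ← (1−ω)·1.0000 + ω·-0.6909 = -1.0291
  γ: GS value = (-9 - (-1)·-3.4000 - (3)·-1.0291) / (7) = -1.3304;  γ ← (1−ω)·1.0000 + ω·-1.3304 = -1.7965
Iteration 2:
  α: GS value = (-10 - (-1)·-1.0291 - (-1)·-1.7965) / (3) = -4.2752;  α ← (1−ω)·-3.4000 + ω·-4.2752 = -4.4502
  β: GS value = (3 - (-4)·-4.4502 - (-3)·-1.7965) / (11) = -1.8355;  β ← (1−ω)·-1.0291 + ω·-1.8355 = -1.9968
  γ: GS value = (-9 - (-1)·-4.4502 - (3)·-1.9968) / (7) = -1.0657;  γ ← (1−ω)·-1.7965 + ω·-1.0657 = -0.9195

(-4.4502, -1.9968, -0.9195)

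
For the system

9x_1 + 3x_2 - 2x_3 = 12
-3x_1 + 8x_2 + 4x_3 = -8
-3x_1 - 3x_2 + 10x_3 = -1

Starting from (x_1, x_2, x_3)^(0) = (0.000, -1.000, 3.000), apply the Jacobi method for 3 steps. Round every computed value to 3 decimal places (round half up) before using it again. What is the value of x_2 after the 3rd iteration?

-0.146

Iteration 1:
  x_1 = (12 - (3)·-1.000 - (-2)·3.000) / (9) = 2.333
  x_2 = (-8 - (-3)·0.000 - (4)·3.000) / (8) = -2.500
  x_3 = (-1 - (-3)·0.000 - (-3)·-1.000) / (10) = -0.400
Iteration 2:
  x_1 = (12 - (3)·-2.500 - (-2)·-0.400) / (9) = 2.078
  x_2 = (-8 - (-3)·2.333 - (4)·-0.400) / (8) = 0.075
  x_3 = (-1 - (-3)·2.333 - (-3)·-2.500) / (10) = -0.150
Iteration 3:
  x_1 = (12 - (3)·0.075 - (-2)·-0.150) / (9) = 1.275
  x_2 = (-8 - (-3)·2.078 - (4)·-0.150) / (8) = -0.146
  x_3 = (-1 - (-3)·2.078 - (-3)·0.075) / (10) = 0.546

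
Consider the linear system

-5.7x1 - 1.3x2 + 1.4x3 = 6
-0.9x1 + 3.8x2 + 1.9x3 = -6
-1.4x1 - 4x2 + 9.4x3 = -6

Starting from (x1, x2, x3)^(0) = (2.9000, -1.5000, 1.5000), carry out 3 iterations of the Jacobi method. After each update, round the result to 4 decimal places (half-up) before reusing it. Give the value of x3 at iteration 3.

Iteration 1:
  x1 = (6 - (-1.3)·-1.5000 - (1.4)·1.5000) / (-5.7) = -0.3421
  x2 = (-6 - (-0.9)·2.9000 - (1.9)·1.5000) / (3.8) = -1.6421
  x3 = (-6 - (-1.4)·2.9000 - (-4)·-1.5000) / (9.4) = -0.8447
Iteration 2:
  x1 = (6 - (-1.3)·-1.6421 - (1.4)·-0.8447) / (-5.7) = -0.8856
  x2 = (-6 - (-0.9)·-0.3421 - (1.9)·-0.8447) / (3.8) = -1.2376
  x3 = (-6 - (-1.4)·-0.3421 - (-4)·-1.6421) / (9.4) = -1.3880
Iteration 3:
  x1 = (6 - (-1.3)·-1.2376 - (1.4)·-1.3880) / (-5.7) = -1.1113
  x2 = (-6 - (-0.9)·-0.8856 - (1.9)·-1.3880) / (3.8) = -1.0947
  x3 = (-6 - (-1.4)·-0.8856 - (-4)·-1.2376) / (9.4) = -1.2968

-1.2968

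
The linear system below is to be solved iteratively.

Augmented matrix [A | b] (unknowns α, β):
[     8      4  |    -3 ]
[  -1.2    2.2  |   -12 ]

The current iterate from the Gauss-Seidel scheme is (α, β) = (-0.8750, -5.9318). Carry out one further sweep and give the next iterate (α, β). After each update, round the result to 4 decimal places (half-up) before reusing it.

(2.5909, -4.0413)

One sweep:
  α = (-3 - (4)·-5.9318) / (8) = 2.5909
  β = (-12 - (-1.2)·2.5909) / (2.2) = -4.0413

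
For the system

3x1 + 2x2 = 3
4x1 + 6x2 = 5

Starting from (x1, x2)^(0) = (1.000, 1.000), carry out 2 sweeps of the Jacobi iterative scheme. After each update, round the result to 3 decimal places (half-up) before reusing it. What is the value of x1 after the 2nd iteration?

Iteration 1:
  x1 = (3 - (2)·1.000) / (3) = 0.333
  x2 = (5 - (4)·1.000) / (6) = 0.167
Iteration 2:
  x1 = (3 - (2)·0.167) / (3) = 0.889
  x2 = (5 - (4)·0.333) / (6) = 0.611

0.889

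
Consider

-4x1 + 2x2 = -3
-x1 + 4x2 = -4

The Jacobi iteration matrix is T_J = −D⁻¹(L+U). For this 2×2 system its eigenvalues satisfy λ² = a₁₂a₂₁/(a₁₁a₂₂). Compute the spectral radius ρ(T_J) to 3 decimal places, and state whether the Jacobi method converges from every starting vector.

0.354

a₁₂a₂₁/(a₁₁a₂₂) = (2)·(-1) / ((-4)·(4)) = 0.125000
ρ = √|0.125000| = √0.125000 = 0.354
ρ < 1, so Jacobi converges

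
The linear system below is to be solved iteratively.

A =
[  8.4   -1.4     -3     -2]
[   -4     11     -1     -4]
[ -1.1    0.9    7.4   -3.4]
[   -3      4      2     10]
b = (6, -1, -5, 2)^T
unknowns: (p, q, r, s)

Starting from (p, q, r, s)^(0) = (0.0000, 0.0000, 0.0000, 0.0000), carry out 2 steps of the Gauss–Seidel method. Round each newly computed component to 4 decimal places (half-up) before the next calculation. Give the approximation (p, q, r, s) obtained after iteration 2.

(0.6424, 0.2581, -0.3980, 0.3691)

Iteration 1:
  p = (6 - (-1.4)·0.0000 - (-3)·0.0000 - (-2)·0.0000) / (8.4) = 0.7143
  q = (-1 - (-4)·0.7143 - (-1)·0.0000 - (-4)·0.0000) / (11) = 0.1688
  r = (-5 - (-1.1)·0.7143 - (0.9)·0.1688 - (-3.4)·0.0000) / (7.4) = -0.5900
  s = (2 - (-3)·0.7143 - (4)·0.1688 - (2)·-0.5900) / (10) = 0.4648
Iteration 2:
  p = (6 - (-1.4)·0.1688 - (-3)·-0.5900 - (-2)·0.4648) / (8.4) = 0.6424
  q = (-1 - (-4)·0.6424 - (-1)·-0.5900 - (-4)·0.4648) / (11) = 0.2581
  r = (-5 - (-1.1)·0.6424 - (0.9)·0.2581 - (-3.4)·0.4648) / (7.4) = -0.3980
  s = (2 - (-3)·0.6424 - (4)·0.2581 - (2)·-0.3980) / (10) = 0.3691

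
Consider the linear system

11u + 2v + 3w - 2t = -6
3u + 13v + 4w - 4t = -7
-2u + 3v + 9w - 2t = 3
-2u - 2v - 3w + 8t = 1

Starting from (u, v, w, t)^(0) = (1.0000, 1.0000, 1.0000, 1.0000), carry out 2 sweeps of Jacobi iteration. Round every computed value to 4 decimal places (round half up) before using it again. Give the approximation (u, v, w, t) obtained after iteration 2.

Iteration 1:
  u = (-6 - (2)·1.0000 - (3)·1.0000 - (-2)·1.0000) / (11) = -0.8182
  v = (-7 - (3)·1.0000 - (4)·1.0000 - (-4)·1.0000) / (13) = -0.7692
  w = (3 - (-2)·1.0000 - (3)·1.0000 - (-2)·1.0000) / (9) = 0.4444
  t = (1 - (-2)·1.0000 - (-2)·1.0000 - (-3)·1.0000) / (8) = 1.0000
Iteration 2:
  u = (-6 - (2)·-0.7692 - (3)·0.4444 - (-2)·1.0000) / (11) = -0.3450
  v = (-7 - (3)·-0.8182 - (4)·0.4444 - (-4)·1.0000) / (13) = -0.1787
  w = (3 - (-2)·-0.8182 - (3)·-0.7692 - (-2)·1.0000) / (9) = 0.6301
  t = (1 - (-2)·-0.8182 - (-2)·-0.7692 - (-3)·0.4444) / (8) = -0.1052

(-0.3450, -0.1787, 0.6301, -0.1052)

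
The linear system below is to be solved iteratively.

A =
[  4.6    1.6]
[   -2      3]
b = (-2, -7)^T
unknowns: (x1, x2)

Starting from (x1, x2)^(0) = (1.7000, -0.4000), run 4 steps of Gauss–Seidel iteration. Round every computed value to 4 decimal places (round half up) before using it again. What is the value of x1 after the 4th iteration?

Iteration 1:
  x1 = (-2 - (1.6)·-0.4000) / (4.6) = -0.2957
  x2 = (-7 - (-2)·-0.2957) / (3) = -2.5305
Iteration 2:
  x1 = (-2 - (1.6)·-2.5305) / (4.6) = 0.4454
  x2 = (-7 - (-2)·0.4454) / (3) = -2.0364
Iteration 3:
  x1 = (-2 - (1.6)·-2.0364) / (4.6) = 0.2735
  x2 = (-7 - (-2)·0.2735) / (3) = -2.1510
Iteration 4:
  x1 = (-2 - (1.6)·-2.1510) / (4.6) = 0.3134
  x2 = (-7 - (-2)·0.3134) / (3) = -2.1244

0.3134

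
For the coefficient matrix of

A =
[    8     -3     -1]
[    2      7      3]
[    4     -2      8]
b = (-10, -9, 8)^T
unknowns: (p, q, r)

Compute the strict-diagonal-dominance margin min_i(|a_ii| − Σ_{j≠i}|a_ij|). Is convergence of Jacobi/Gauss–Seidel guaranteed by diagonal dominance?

row 1: |8| − (3+1) = 4
row 2: |7| − (2+3) = 2
row 3: |8| − (4+2) = 2
minimum over rows = 2 → strictly diagonally dominant (convergence guaranteed)

2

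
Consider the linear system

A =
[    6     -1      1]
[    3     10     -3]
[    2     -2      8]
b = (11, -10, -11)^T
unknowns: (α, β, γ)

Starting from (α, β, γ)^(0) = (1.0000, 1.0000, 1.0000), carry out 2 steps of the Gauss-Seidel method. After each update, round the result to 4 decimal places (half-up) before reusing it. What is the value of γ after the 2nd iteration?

Iteration 1:
  α = (11 - (-1)·1.0000 - (1)·1.0000) / (6) = 1.8333
  β = (-10 - (3)·1.8333 - (-3)·1.0000) / (10) = -1.2500
  γ = (-11 - (2)·1.8333 - (-2)·-1.2500) / (8) = -2.1458
Iteration 2:
  α = (11 - (-1)·-1.2500 - (1)·-2.1458) / (6) = 1.9826
  β = (-10 - (3)·1.9826 - (-3)·-2.1458) / (10) = -2.2385
  γ = (-11 - (2)·1.9826 - (-2)·-2.2385) / (8) = -2.4303

-2.4303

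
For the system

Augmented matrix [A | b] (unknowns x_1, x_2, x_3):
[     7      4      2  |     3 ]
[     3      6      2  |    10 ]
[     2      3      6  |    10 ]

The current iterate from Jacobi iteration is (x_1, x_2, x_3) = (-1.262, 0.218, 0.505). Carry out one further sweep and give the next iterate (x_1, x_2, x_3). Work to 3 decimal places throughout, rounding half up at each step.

(0.160, 2.129, 1.978)

One sweep:
  x_1 = (3 - (4)·0.218 - (2)·0.505) / (7) = 0.160
  x_2 = (10 - (3)·-1.262 - (2)·0.505) / (6) = 2.129
  x_3 = (10 - (2)·-1.262 - (3)·0.218) / (6) = 1.978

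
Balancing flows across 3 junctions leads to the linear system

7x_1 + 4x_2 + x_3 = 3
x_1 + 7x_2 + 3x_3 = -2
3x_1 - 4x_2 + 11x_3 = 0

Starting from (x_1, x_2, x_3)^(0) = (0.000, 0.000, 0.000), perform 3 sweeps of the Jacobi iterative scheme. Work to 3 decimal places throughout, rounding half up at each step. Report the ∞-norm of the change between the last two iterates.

Iteration 1:
  x_1 = (3 - (4)·0.000 - (1)·0.000) / (7) = 0.429
  x_2 = (-2 - (1)·0.000 - (3)·0.000) / (7) = -0.286
  x_3 = (0 - (3)·0.000 - (-4)·0.000) / (11) = 0.000
Iteration 2:
  x_1 = (3 - (4)·-0.286 - (1)·0.000) / (7) = 0.592
  x_2 = (-2 - (1)·0.429 - (3)·0.000) / (7) = -0.347
  x_3 = (0 - (3)·0.429 - (-4)·-0.286) / (11) = -0.221
Iteration 3:
  x_1 = (3 - (4)·-0.347 - (1)·-0.221) / (7) = 0.658
  x_2 = (-2 - (1)·0.592 - (3)·-0.221) / (7) = -0.276
  x_3 = (0 - (3)·0.592 - (-4)·-0.347) / (11) = -0.288
Change: (0.066, 0.071, -0.067) → max |·| = 0.071

0.071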